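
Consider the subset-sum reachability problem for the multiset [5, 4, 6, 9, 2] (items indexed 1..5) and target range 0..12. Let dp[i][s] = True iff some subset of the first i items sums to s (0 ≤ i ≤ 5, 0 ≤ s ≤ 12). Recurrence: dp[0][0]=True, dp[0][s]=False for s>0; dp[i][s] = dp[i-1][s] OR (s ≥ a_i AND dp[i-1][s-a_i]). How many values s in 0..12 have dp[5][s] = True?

11

i\s   0   1   2   3   4   5   6   7   8   9  10  11  12
  0   T   F   F   F   F   F   F   F   F   F   F   F   F
  1   T   F   F   F   F   T   F   F   F   F   F   F   F
  2   T   F   F   F   T   T   F   F   F   T   F   F   F
  3   T   F   F   F   T   T   T   F   F   T   T   T   F
  4   T   F   F   F   T   T   T   F   F   T   T   T   F
  5   T   F   T   F   T   T   T   T   T   T   T   T   T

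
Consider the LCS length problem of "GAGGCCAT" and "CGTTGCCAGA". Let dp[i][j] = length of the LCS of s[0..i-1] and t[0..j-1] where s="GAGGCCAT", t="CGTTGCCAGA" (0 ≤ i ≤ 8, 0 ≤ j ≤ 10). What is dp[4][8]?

2

   ''  C  G  T  T  G  C  C  A  G  A
''  0  0  0  0  0  0  0  0  0  0  0
 G  0  0  1  1  1  1  1  1  1  1  1
 A  0  0  1  1  1  1  1  1  2  2  2
 G  0  0  1  1  1  2  2  2  2  3  3
 G  0  0  1  1  1  2  2  2  2  3  3
 C  0  1  1  1  1  2  3  3  3  3  3
 C  0  1  1  1  1  2  3  4  4  4  4
 A  0  1  1  1  1  2  3  4  5  5  5
 T  0  1  1  2  2  2  3  4  5  5  5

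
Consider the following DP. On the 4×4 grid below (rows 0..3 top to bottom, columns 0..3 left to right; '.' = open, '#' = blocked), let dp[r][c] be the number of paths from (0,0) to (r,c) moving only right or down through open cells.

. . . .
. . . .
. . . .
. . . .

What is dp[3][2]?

10

r\c   0   1   2   3
  0   1   1   1   1
  1   1   2   3   4
  2   1   3   6  10
  3   1   4  10  20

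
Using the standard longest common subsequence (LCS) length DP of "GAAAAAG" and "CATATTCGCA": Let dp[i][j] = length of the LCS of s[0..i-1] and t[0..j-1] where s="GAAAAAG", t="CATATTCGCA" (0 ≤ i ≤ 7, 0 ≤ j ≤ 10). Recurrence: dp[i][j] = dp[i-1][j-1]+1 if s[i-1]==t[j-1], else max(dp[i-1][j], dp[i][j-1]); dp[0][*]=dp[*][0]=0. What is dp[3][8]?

2

   ''  C  A  T  A  T  T  C  G  C  A
''  0  0  0  0  0  0  0  0  0  0  0
 G  0  0  0  0  0  0  0  0  1  1  1
 A  0  0  1  1  1  1  1  1  1  1  2
 A  0  0  1  1  2  2  2  2  2  2  2
 A  0  0  1  1  2  2  2  2  2  2  3
 A  0  0  1  1  2  2  2  2  2  2  3
 A  0  0  1  1  2  2  2  2  2  2  3
 G  0  0  1  1  2  2  2  2  3  3  3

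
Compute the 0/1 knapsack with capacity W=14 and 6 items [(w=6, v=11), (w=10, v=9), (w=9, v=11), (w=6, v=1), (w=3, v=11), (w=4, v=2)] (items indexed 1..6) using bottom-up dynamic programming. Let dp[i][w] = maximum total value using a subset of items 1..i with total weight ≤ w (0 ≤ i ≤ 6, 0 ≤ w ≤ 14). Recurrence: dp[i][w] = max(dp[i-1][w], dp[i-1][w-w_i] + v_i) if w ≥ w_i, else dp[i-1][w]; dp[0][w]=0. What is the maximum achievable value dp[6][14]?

i\w   0   1   2   3   4   5   6   7   8   9  10  11  12  13  14
  0   0   0   0   0   0   0   0   0   0   0   0   0   0   0   0
  1   0   0   0   0   0   0  11  11  11  11  11  11  11  11  11
  2   0   0   0   0   0   0  11  11  11  11  11  11  11  11  11
  3   0   0   0   0   0   0  11  11  11  11  11  11  11  11  11
  4   0   0   0   0   0   0  11  11  11  11  11  11  12  12  12
  5   0   0   0  11  11  11  11  11  11  22  22  22  22  22  22
  6   0   0   0  11  11  11  11  13  13  22  22  22  22  24  24

24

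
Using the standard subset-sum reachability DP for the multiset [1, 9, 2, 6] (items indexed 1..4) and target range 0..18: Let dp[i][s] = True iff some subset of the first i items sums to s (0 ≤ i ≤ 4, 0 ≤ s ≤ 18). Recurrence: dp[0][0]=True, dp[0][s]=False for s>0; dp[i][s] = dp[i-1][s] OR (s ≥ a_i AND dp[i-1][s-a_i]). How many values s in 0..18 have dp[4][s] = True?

i\s   0   1   2   3   4   5   6   7   8   9  10  11  12  13  14  15  16  17  18
  0   T   F   F   F   F   F   F   F   F   F   F   F   F   F   F   F   F   F   F
  1   T   T   F   F   F   F   F   F   F   F   F   F   F   F   F   F   F   F   F
  2   T   T   F   F   F   F   F   F   F   T   T   F   F   F   F   F   F   F   F
  3   T   T   T   T   F   F   F   F   F   T   T   T   T   F   F   F   F   F   F
  4   T   T   T   T   F   F   T   T   T   T   T   T   T   F   F   T   T   T   T

15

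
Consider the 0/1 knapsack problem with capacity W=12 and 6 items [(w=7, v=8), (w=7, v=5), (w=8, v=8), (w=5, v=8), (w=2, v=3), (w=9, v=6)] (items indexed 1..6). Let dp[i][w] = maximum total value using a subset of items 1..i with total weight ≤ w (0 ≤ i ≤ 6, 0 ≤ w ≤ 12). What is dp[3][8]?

8

i\w   0   1   2   3   4   5   6   7   8   9  10  11  12
  0   0   0   0   0   0   0   0   0   0   0   0   0   0
  1   0   0   0   0   0   0   0   8   8   8   8   8   8
  2   0   0   0   0   0   0   0   8   8   8   8   8   8
  3   0   0   0   0   0   0   0   8   8   8   8   8   8
  4   0   0   0   0   0   8   8   8   8   8   8   8  16
  5   0   0   3   3   3   8   8  11  11  11  11  11  16
  6   0   0   3   3   3   8   8  11  11  11  11  11  16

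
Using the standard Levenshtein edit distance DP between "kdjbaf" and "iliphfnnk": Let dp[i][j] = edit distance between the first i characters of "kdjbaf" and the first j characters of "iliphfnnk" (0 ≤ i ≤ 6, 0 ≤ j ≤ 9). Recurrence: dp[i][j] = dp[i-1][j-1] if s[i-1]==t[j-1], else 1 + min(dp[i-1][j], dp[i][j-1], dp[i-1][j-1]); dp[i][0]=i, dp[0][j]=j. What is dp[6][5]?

   ''  i  l  i  p  h  f  n  n  k
''  0  1  2  3  4  5  6  7  8  9
 k  1  1  2  3  4  5  6  7  8  8
 d  2  2  2  3  4  5  6  7  8  9
 j  3  3  3  3  4  5  6  7  8  9
 b  4  4  4  4  4  5  6  7  8  9
 a  5  5  5  5  5  5  6  7  8  9
 f  6  6  6  6  6  6  5  6  7  8

6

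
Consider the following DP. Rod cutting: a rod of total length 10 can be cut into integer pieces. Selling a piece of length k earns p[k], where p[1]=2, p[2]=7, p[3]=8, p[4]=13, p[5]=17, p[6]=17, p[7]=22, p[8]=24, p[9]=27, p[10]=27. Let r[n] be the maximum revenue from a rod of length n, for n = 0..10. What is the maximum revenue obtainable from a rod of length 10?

   n    0    1    2    3    4    5    6    7    8    9   10
r[n]    0    2    7    9   14   17   21   24   28   31   35

35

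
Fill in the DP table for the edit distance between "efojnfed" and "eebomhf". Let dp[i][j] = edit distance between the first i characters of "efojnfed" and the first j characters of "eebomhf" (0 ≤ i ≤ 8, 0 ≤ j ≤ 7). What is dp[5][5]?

   ''  e  e  b  o  m  h  f
''  0  1  2  3  4  5  6  7
 e  1  0  1  2  3  4  5  6
 f  2  1  1  2  3  4  5  5
 o  3  2  2  2  2  3  4  5
 j  4  3  3  3  3  3  4  5
 n  5  4  4  4  4  4  4  5
 f  6  5  5  5  5  5  5  4
 e  7  6  5  6  6  6  6  5
 d  8  7  6  6  7  7  7  6

4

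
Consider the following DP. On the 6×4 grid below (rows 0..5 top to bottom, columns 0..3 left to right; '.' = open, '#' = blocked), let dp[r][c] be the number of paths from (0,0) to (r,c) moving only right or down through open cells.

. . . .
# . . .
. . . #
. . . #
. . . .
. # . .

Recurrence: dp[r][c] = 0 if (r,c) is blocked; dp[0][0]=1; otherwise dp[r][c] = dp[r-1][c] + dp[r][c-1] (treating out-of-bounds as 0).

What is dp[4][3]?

5

r\c   0   1   2   3
  0   1   1   1   1
  1   0   1   2   3
  2   0   1   3   0
  3   0   1   4   0
  4   0   1   5   5
  5   0   0   5  10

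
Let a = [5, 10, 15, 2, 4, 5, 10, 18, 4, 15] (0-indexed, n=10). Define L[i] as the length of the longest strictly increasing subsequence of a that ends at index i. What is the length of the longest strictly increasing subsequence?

   i    0    1    2    3    4    5    6    7    8    9
a[i]    5   10   15    2    4    5   10   18    4   15
L[i]    1    2    3    1    2    3    4    5    2    5

5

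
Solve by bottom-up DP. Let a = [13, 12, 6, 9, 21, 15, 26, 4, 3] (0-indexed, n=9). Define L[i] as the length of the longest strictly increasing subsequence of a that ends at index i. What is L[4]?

   i    0    1    2    3    4    5    6    7    8
a[i]   13   12    6    9   21   15   26    4    3
L[i]    1    1    1    2    3    3    4    1    1

3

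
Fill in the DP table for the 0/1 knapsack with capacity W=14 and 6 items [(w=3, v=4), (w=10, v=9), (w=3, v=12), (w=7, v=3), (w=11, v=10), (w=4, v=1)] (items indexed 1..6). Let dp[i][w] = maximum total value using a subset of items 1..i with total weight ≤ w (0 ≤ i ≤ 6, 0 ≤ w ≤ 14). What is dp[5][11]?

i\w   0   1   2   3   4   5   6   7   8   9  10  11  12  13  14
  0   0   0   0   0   0   0   0   0   0   0   0   0   0   0   0
  1   0   0   0   4   4   4   4   4   4   4   4   4   4   4   4
  2   0   0   0   4   4   4   4   4   4   4   9   9   9  13  13
  3   0   0   0  12  12  12  16  16  16  16  16  16  16  21  21
  4   0   0   0  12  12  12  16  16  16  16  16  16  16  21  21
  5   0   0   0  12  12  12  16  16  16  16  16  16  16  21  22
  6   0   0   0  12  12  12  16  16  16  16  17  17  17  21  22

16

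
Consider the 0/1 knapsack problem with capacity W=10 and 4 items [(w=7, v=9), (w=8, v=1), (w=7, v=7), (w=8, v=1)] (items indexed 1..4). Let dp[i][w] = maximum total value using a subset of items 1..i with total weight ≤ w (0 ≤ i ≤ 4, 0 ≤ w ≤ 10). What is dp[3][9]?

9

i\w   0   1   2   3   4   5   6   7   8   9  10
  0   0   0   0   0   0   0   0   0   0   0   0
  1   0   0   0   0   0   0   0   9   9   9   9
  2   0   0   0   0   0   0   0   9   9   9   9
  3   0   0   0   0   0   0   0   9   9   9   9
  4   0   0   0   0   0   0   0   9   9   9   9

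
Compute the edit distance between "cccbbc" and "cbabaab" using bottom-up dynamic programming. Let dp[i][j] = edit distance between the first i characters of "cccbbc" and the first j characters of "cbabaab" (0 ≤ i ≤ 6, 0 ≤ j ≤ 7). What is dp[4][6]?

4

   ''  c  b  a  b  a  a  b
''  0  1  2  3  4  5  6  7
 c  1  0  1  2  3  4  5  6
 c  2  1  1  2  3  4  5  6
 c  3  2  2  2  3  4  5  6
 b  4  3  2  3  2  3  4  5
 b  5  4  3  3  3  3  4  4
 c  6  5  4  4  4  4  4  5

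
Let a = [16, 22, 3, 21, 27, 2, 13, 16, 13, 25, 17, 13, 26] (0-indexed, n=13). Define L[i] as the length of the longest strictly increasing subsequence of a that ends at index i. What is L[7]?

3

   i    0    1    2    3    4    5    6    7    8    9   10   11   12
a[i]   16   22    3   21   27    2   13   16   13   25   17   13   26
L[i]    1    2    1    2    3    1    2    3    2    4    4    2    5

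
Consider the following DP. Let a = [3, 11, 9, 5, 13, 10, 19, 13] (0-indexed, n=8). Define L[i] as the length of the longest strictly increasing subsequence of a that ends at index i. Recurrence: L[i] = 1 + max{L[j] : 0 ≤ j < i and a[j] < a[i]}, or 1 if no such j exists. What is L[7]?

4

   i    0    1    2    3    4    5    6    7
a[i]    3   11    9    5   13   10   19   13
L[i]    1    2    2    2    3    3    4    4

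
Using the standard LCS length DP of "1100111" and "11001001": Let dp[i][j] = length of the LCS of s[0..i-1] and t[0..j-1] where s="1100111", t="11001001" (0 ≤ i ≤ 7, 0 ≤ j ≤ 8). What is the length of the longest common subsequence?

   ''  1  1  0  0  1  0  0  1
''  0  0  0  0  0  0  0  0  0
 1  0  1  1  1  1  1  1  1  1
 1  0  1  2  2  2  2  2  2  2
 0  0  1  2  3  3  3  3  3  3
 0  0  1  2  3  4  4  4  4  4
 1  0  1  2  3  4  5  5  5  5
 1  0  1  2  3  4  5  5  5  6
 1  0  1  2  3  4  5  5  5  6

6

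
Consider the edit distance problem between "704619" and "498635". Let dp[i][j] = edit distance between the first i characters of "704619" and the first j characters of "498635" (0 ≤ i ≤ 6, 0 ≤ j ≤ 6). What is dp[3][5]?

   ''  4  9  8  6  3  5
''  0  1  2  3  4  5  6
 7  1  1  2  3  4  5  6
 0  2  2  2  3  4  5  6
 4  3  2  3  3  4  5  6
 6  4  3  3  4  3  4  5
 1  5  4  4  4  4  4  5
 9  6  5  4  5  5  5  5

5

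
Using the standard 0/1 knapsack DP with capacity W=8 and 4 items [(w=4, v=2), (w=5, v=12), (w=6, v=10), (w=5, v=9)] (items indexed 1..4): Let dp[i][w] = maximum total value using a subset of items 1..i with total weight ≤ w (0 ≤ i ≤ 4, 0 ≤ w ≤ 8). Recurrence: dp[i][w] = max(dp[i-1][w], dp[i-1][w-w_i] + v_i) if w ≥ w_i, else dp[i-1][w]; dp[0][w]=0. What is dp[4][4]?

2

i\w   0   1   2   3   4   5   6   7   8
  0   0   0   0   0   0   0   0   0   0
  1   0   0   0   0   2   2   2   2   2
  2   0   0   0   0   2  12  12  12  12
  3   0   0   0   0   2  12  12  12  12
  4   0   0   0   0   2  12  12  12  12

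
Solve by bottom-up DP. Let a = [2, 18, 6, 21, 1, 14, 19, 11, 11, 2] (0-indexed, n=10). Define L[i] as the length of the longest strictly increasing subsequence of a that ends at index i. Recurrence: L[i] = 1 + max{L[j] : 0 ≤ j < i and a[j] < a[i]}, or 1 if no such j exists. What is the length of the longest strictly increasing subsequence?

   i    0    1    2    3    4    5    6    7    8    9
a[i]    2   18    6   21    1   14   19   11   11    2
L[i]    1    2    2    3    1    3    4    3    3    2

4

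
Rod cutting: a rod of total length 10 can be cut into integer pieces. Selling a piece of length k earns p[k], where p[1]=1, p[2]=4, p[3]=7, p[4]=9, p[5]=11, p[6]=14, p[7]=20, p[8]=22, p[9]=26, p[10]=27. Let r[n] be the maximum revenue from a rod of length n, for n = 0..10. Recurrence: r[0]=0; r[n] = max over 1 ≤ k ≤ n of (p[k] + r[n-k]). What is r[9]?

26

   n    0    1    2    3    4    5    6    7    8    9   10
r[n]    0    1    4    7    9   11   14   20   22   26   27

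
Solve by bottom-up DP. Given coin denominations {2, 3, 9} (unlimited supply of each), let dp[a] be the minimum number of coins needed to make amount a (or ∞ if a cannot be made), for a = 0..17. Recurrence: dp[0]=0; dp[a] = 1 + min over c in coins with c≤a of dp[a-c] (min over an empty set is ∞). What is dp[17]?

 a  0  1  2  3  4  5  6  7  8  9 10 11 12 13 14 15 16 17
dp  0  -  1  1  2  2  2  3  3  1  4  2  2  3  3  3  4  4
(- denotes ∞ / unreachable)

4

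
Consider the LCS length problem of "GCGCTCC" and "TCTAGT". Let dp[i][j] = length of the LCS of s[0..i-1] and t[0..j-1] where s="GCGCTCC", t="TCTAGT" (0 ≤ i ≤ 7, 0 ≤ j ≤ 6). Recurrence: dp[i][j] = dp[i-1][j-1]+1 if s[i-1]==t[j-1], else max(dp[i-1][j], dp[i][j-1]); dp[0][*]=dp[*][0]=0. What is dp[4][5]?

   ''  T  C  T  A  G  T
''  0  0  0  0  0  0  0
 G  0  0  0  0  0  1  1
 C  0  0  1  1  1  1  1
 G  0  0  1  1  1  2  2
 C  0  0  1  1  1  2  2
 T  0  1  1  2  2  2  3
 C  0  1  2  2  2  2  3
 C  0  1  2  2  2  2  3

2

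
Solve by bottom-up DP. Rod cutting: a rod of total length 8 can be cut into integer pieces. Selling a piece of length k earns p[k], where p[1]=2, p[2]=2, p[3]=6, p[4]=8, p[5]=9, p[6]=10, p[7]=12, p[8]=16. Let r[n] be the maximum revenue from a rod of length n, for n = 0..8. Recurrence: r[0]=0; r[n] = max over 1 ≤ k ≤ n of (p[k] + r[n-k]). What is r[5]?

   n    0    1    2    3    4    5    6    7    8
r[n]    0    2    4    6    8   10   12   14   16

10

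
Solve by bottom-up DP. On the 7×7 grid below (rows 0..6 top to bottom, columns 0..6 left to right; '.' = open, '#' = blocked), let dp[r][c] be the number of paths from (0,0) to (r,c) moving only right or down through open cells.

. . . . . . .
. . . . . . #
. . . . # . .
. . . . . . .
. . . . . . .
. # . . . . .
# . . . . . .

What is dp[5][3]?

r\c   0   1   2   3   4   5   6
  0   1   1   1   1   1   1   1
  1   1   2   3   4   5   6   0
  2   1   3   6  10   0   6   6
  3   1   4  10  20  20  26  32
  4   1   5  15  35  55  81 113
  5   1   0  15  50 105 186 299
  6   0   0  15  65 170 356 655

50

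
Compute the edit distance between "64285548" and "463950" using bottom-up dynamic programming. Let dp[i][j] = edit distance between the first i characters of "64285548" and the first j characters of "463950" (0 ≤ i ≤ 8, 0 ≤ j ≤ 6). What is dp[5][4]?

   ''  4  6  3  9  5  0
''  0  1  2  3  4  5  6
 6  1  1  1  2  3  4  5
 4  2  1  2  2  3  4  5
 2  3  2  2  3  3  4  5
 8  4  3  3  3  4  4  5
 5  5  4  4  4  4  4  5
 5  6  5  5  5  5  4  5
 4  7  6  6  6  6  5  5
 8  8  7  7  7  7  6  6

4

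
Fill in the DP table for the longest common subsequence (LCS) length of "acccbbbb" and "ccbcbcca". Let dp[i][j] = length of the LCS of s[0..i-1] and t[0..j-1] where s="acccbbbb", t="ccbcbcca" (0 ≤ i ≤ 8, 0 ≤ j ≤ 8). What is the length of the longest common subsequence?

4

   ''  c  c  b  c  b  c  c  a
''  0  0  0  0  0  0  0  0  0
 a  0  0  0  0  0  0  0  0  1
 c  0  1  1  1  1  1  1  1  1
 c  0  1  2  2  2  2  2  2  2
 c  0  1  2  2  3  3  3  3  3
 b  0  1  2  3  3  4  4  4  4
 b  0  1  2  3  3  4  4  4  4
 b  0  1  2  3  3  4  4  4  4
 b  0  1  2  3  3  4  4  4  4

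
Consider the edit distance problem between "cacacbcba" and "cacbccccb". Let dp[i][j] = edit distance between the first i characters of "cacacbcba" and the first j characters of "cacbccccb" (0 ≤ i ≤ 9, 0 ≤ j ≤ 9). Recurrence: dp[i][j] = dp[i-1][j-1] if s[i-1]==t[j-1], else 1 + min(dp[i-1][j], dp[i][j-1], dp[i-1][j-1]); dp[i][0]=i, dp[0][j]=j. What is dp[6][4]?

2

   ''  c  a  c  b  c  c  c  c  b
''  0  1  2  3  4  5  6  7  8  9
 c  1  0  1  2  3  4  5  6  7  8
 a  2  1  0  1  2  3  4  5  6  7
 c  3  2  1  0  1  2  3  4  5  6
 a  4  3  2  1  1  2  3  4  5  6
 c  5  4  3  2  2  1  2  3  4  5
 b  6  5  4  3  2  2  2  3  4  4
 c  7  6  5  4  3  2  2  2  3  4
 b  8  7  6  5  4  3  3  3  3  3
 a  9  8  7  6  5  4  4  4  4  4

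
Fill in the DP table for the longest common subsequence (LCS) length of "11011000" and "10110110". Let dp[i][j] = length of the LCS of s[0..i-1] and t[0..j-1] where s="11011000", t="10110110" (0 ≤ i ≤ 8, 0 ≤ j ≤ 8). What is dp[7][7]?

   ''  1  0  1  1  0  1  1  0
''  0  0  0  0  0  0  0  0  0
 1  0  1  1  1  1  1  1  1  1
 1  0  1  1  2  2  2  2  2  2
 0  0  1  2  2  2  3  3  3  3
 1  0  1  2  3  3  3  4  4  4
 1  0  1  2  3  4  4  4  5  5
 0  0  1  2  3  4  5  5  5  6
 0  0  1  2  3  4  5  5  5  6
 0  0  1  2  3  4  5  5  5  6

5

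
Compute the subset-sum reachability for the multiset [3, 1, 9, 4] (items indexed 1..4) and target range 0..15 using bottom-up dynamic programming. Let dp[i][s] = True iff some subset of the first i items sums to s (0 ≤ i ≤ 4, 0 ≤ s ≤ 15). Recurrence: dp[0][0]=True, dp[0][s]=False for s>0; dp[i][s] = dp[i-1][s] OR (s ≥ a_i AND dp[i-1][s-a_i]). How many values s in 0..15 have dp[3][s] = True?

8

i\s   0   1   2   3   4   5   6   7   8   9  10  11  12  13  14  15
  0   T   F   F   F   F   F   F   F   F   F   F   F   F   F   F   F
  1   T   F   F   T   F   F   F   F   F   F   F   F   F   F   F   F
  2   T   T   F   T   T   F   F   F   F   F   F   F   F   F   F   F
  3   T   T   F   T   T   F   F   F   F   T   T   F   T   T   F   F
  4   T   T   F   T   T   T   F   T   T   T   T   F   T   T   T   F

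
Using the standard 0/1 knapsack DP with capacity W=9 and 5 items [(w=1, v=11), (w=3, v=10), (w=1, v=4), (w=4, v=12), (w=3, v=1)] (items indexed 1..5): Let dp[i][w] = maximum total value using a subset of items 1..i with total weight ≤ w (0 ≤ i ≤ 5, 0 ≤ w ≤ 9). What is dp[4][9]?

37

i\w   0   1   2   3   4   5   6   7   8   9
  0   0   0   0   0   0   0   0   0   0   0
  1   0  11  11  11  11  11  11  11  11  11
  2   0  11  11  11  21  21  21  21  21  21
  3   0  11  15  15  21  25  25  25  25  25
  4   0  11  15  15  21  25  27  27  33  37
  5   0  11  15  15  21  25  27  27  33  37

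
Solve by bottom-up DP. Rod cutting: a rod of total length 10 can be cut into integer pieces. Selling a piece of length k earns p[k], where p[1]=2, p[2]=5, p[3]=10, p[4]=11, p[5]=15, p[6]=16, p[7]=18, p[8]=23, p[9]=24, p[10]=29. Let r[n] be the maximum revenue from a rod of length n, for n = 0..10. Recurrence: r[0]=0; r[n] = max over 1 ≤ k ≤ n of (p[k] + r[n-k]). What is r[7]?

22

   n    0    1    2    3    4    5    6    7    8    9   10
r[n]    0    2    5   10   12   15   20   22   25   30   32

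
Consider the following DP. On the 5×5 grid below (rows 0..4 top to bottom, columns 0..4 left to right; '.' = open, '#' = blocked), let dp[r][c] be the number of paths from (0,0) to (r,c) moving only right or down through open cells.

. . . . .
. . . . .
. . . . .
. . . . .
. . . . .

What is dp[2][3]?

r\c   0   1   2   3   4
  0   1   1   1   1   1
  1   1   2   3   4   5
  2   1   3   6  10  15
  3   1   4  10  20  35
  4   1   5  15  35  70

10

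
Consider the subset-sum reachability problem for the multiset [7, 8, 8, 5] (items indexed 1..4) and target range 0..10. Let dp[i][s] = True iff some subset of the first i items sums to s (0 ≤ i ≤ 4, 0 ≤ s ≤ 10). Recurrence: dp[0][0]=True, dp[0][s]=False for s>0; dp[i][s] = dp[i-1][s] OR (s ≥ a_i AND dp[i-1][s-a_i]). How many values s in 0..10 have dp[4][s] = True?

4

i\s   0   1   2   3   4   5   6   7   8   9  10
  0   T   F   F   F   F   F   F   F   F   F   F
  1   T   F   F   F   F   F   F   T   F   F   F
  2   T   F   F   F   F   F   F   T   T   F   F
  3   T   F   F   F   F   F   F   T   T   F   F
  4   T   F   F   F   F   T   F   T   T   F   F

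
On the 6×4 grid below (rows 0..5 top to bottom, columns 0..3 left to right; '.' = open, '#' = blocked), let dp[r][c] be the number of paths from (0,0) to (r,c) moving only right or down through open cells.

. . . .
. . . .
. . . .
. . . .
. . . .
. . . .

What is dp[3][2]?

r\c   0   1   2   3
  0   1   1   1   1
  1   1   2   3   4
  2   1   3   6  10
  3   1   4  10  20
  4   1   5  15  35
  5   1   6  21  56

10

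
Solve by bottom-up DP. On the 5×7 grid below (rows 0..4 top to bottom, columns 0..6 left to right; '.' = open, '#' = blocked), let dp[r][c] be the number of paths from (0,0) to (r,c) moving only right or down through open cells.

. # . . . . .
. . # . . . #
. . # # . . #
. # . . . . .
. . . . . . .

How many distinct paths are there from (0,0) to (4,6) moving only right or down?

1

r\c   0   1   2   3   4   5   6
  0   1   0   0   0   0   0   0
  1   1   1   0   0   0   0   0
  2   1   2   0   0   0   0   0
  3   1   0   0   0   0   0   0
  4   1   1   1   1   1   1   1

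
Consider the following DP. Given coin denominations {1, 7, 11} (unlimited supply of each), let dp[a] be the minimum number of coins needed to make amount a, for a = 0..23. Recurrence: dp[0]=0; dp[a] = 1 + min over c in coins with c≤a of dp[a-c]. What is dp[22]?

 a  0  1  2  3  4  5  6  7  8  9 10 11 12 13 14 15 16 17 18 19 20 21 22 23
dp  0  1  2  3  4  5  6  1  2  3  4  1  2  3  2  3  4  5  2  3  4  3  2  3

2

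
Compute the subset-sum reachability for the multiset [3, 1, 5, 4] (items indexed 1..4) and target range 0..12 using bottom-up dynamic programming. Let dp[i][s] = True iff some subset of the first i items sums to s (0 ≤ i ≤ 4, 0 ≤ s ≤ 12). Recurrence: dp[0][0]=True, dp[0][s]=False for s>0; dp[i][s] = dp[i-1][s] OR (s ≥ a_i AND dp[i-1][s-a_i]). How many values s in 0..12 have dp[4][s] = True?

11

i\s   0   1   2   3   4   5   6   7   8   9  10  11  12
  0   T   F   F   F   F   F   F   F   F   F   F   F   F
  1   T   F   F   T   F   F   F   F   F   F   F   F   F
  2   T   T   F   T   T   F   F   F   F   F   F   F   F
  3   T   T   F   T   T   T   T   F   T   T   F   F   F
  4   T   T   F   T   T   T   T   T   T   T   T   F   T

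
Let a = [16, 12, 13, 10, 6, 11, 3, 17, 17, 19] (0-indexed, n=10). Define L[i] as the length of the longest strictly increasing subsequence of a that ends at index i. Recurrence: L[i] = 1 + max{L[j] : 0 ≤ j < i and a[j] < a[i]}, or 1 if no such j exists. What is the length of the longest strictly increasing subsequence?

4

   i    0    1    2    3    4    5    6    7    8    9
a[i]   16   12   13   10    6   11    3   17   17   19
L[i]    1    1    2    1    1    2    1    3    3    4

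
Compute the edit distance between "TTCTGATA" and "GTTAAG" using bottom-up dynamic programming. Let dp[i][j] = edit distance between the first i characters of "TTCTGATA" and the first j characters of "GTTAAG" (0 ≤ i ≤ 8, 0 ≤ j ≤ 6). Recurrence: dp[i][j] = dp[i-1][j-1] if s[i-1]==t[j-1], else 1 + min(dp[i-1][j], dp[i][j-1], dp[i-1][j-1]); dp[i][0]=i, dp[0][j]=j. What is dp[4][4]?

3

   ''  G  T  T  A  A  G
''  0  1  2  3  4  5  6
 T  1  1  1  2  3  4  5
 T  2  2  1  1  2  3  4
 C  3  3  2  2  2  3  4
 T  4  4  3  2  3  3  4
 G  5  4  4  3  3  4  3
 A  6  5  5  4  3  3  4
 T  7  6  5  5  4  4  4
 A  8  7  6  6  5  4  5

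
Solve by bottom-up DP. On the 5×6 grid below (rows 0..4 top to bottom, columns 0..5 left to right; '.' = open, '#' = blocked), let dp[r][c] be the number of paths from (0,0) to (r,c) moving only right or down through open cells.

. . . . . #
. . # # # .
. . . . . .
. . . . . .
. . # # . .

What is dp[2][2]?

3

r\c   0   1   2   3   4   5
  0   1   1   1   1   1   0
  1   1   2   0   0   0   0
  2   1   3   3   3   3   3
  3   1   4   7  10  13  16
  4   1   5   0   0  13  29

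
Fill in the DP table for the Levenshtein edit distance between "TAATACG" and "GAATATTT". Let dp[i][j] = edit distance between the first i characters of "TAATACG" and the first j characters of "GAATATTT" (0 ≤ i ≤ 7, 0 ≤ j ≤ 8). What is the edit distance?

4

   ''  G  A  A  T  A  T  T  T
''  0  1  2  3  4  5  6  7  8
 T  1  1  2  3  3  4  5  6  7
 A  2  2  1  2  3  3  4  5  6
 A  3  3  2  1  2  3  4  5  6
 T  4  4  3  2  1  2  3  4  5
 A  5  5  4  3  2  1  2  3  4
 C  6  6  5  4  3  2  2  3  4
 G  7  6  6  5  4  3  3  3  4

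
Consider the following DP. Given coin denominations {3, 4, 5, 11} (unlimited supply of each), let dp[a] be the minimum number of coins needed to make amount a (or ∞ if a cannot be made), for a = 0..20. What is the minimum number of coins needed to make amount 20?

 a  0  1  2  3  4  5  6  7  8  9 10 11 12 13 14 15 16 17 18 19 20
dp  0  -  -  1  1  1  2  2  2  2  2  1  3  3  2  2  2  3  3  3  3
(- denotes ∞ / unreachable)

3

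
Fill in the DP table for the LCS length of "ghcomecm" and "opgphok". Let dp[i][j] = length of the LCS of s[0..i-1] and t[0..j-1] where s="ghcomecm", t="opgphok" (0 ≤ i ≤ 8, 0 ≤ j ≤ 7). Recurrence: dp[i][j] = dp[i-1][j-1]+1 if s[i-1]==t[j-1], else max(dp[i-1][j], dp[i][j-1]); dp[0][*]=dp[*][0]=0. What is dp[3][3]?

   ''  o  p  g  p  h  o  k
''  0  0  0  0  0  0  0  0
 g  0  0  0  1  1  1  1  1
 h  0  0  0  1  1  2  2  2
 c  0  0  0  1  1  2  2  2
 o  0  1  1  1  1  2  3  3
 m  0  1  1  1  1  2  3  3
 e  0  1  1  1  1  2  3  3
 c  0  1  1  1  1  2  3  3
 m  0  1  1  1  1  2  3  3

1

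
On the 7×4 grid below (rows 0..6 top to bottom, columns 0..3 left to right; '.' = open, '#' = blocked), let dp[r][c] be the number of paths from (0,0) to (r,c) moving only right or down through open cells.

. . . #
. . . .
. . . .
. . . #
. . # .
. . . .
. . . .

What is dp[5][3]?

r\c   0   1   2   3
  0   1   1   1   0
  1   1   2   3   3
  2   1   3   6   9
  3   1   4  10   0
  4   1   5   0   0
  5   1   6   6   6
  6   1   7  13  19

6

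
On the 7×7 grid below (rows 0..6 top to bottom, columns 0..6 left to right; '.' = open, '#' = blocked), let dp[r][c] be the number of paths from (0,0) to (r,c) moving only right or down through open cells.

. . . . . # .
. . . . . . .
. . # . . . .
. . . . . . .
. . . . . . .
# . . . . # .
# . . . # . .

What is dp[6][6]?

115

r\c   0   1   2   3   4   5   6
  0   1   1   1   1   1   0   0
  1   1   2   3   4   5   5   5
  2   1   3   0   4   9  14  19
  3   1   4   4   8  17  31  50
  4   1   5   9  17  34  65 115
  5   0   5  14  31  65   0 115
  6   0   5  19  50   0   0 115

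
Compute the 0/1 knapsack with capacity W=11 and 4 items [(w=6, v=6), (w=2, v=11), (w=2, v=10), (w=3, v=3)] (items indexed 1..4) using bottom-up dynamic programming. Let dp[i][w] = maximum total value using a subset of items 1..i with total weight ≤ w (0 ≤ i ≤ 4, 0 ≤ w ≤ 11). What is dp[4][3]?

i\w   0   1   2   3   4   5   6   7   8   9  10  11
  0   0   0   0   0   0   0   0   0   0   0   0   0
  1   0   0   0   0   0   0   6   6   6   6   6   6
  2   0   0  11  11  11  11  11  11  17  17  17  17
  3   0   0  11  11  21  21  21  21  21  21  27  27
  4   0   0  11  11  21  21  21  24  24  24  27  27

11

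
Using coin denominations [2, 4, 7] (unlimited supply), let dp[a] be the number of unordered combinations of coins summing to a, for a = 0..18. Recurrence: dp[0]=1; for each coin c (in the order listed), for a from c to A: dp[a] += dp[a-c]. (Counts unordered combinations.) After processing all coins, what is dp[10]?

after  coin     0     1     2     3     4     5     6     7     8     9    10    11    12    13    14    15    16    17    18
          2     1     0     1     0     1     0     1     0     1     0     1     0     1     0     1     0     1     0     1
          4     1     0     1     0     2     0     2     0     3     0     3     0     4     0     4     0     5     0     5
          7     1     0     1     0     2     0     2     1     3     1     3     2     4     2     5     3     6     3     7

3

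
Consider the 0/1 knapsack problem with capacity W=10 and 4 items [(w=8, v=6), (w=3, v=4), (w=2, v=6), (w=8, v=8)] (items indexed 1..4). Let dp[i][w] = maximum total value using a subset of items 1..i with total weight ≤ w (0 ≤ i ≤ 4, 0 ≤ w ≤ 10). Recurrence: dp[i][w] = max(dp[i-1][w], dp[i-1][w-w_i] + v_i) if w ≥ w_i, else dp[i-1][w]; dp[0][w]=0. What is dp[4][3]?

6

i\w   0   1   2   3   4   5   6   7   8   9  10
  0   0   0   0   0   0   0   0   0   0   0   0
  1   0   0   0   0   0   0   0   0   6   6   6
  2   0   0   0   4   4   4   4   4   6   6   6
  3   0   0   6   6   6  10  10  10  10  10  12
  4   0   0   6   6   6  10  10  10  10  10  14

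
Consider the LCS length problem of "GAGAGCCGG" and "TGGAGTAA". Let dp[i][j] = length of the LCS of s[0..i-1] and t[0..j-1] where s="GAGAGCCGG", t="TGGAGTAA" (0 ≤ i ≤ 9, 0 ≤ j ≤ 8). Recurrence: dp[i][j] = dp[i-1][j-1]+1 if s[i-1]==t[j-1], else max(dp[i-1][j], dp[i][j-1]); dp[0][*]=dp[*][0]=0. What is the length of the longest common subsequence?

4

   ''  T  G  G  A  G  T  A  A
''  0  0  0  0  0  0  0  0  0
 G  0  0  1  1  1  1  1  1  1
 A  0  0  1  1  2  2  2  2  2
 G  0  0  1  2  2  3  3  3  3
 A  0  0  1  2  3  3  3  4  4
 G  0  0  1  2  3  4  4  4  4
 C  0  0  1  2  3  4  4  4  4
 C  0  0  1  2  3  4  4  4  4
 G  0  0  1  2  3  4  4  4  4
 G  0  0  1  2  3  4  4  4  4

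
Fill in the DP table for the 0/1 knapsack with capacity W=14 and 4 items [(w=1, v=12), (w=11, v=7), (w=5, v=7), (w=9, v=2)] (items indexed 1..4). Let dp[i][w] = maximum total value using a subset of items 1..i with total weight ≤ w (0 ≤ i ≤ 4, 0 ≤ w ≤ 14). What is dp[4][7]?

19

i\w   0   1   2   3   4   5   6   7   8   9  10  11  12  13  14
  0   0   0   0   0   0   0   0   0   0   0   0   0   0   0   0
  1   0  12  12  12  12  12  12  12  12  12  12  12  12  12  12
  2   0  12  12  12  12  12  12  12  12  12  12  12  19  19  19
  3   0  12  12  12  12  12  19  19  19  19  19  19  19  19  19
  4   0  12  12  12  12  12  19  19  19  19  19  19  19  19  19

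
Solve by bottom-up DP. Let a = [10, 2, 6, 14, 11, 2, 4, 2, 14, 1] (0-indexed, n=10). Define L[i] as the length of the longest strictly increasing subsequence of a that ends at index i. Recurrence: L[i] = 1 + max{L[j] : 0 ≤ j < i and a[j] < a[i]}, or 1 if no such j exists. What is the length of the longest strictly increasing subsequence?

   i    0    1    2    3    4    5    6    7    8    9
a[i]   10    2    6   14   11    2    4    2   14    1
L[i]    1    1    2    3    3    1    2    1    4    1

4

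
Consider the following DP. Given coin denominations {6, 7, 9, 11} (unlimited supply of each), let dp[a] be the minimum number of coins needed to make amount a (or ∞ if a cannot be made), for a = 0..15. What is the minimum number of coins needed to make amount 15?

 a  0  1  2  3  4  5  6  7  8  9 10 11 12 13 14 15
dp  0  -  -  -  -  -  1  1  -  1  -  1  2  2  2  2
(- denotes ∞ / unreachable)

2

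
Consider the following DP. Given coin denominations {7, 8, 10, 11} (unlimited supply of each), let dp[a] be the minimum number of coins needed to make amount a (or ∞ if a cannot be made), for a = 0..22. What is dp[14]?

2

 a  0  1  2  3  4  5  6  7  8  9 10 11 12 13 14 15 16 17 18 19 20 21 22
dp  0  -  -  -  -  -  -  1  1  -  1  1  -  -  2  2  2  2  2  2  2  2  2
(- denotes ∞ / unreachable)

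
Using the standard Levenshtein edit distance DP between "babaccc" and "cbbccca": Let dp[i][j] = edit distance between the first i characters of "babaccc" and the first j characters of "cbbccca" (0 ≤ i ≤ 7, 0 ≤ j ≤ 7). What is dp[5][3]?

4

   ''  c  b  b  c  c  c  a
''  0  1  2  3  4  5  6  7
 b  1  1  1  2  3  4  5  6
 a  2  2  2  2  3  4  5  5
 b  3  3  2  2  3  4  5  6
 a  4  4  3  3  3  4  5  5
 c  5  4  4  4  3  3  4  5
 c  6  5  5  5  4  3  3  4
 c  7  6  6  6  5  4  3  4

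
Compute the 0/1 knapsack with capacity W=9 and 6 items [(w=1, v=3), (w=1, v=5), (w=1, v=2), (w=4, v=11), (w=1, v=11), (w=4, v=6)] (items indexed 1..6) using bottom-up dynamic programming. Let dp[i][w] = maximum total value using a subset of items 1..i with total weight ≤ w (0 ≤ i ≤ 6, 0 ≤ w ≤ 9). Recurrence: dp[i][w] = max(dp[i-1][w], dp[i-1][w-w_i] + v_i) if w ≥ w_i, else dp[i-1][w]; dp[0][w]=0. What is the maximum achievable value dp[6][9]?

32

i\w   0   1   2   3   4   5   6   7   8   9
  0   0   0   0   0   0   0   0   0   0   0
  1   0   3   3   3   3   3   3   3   3   3
  2   0   5   8   8   8   8   8   8   8   8
  3   0   5   8  10  10  10  10  10  10  10
  4   0   5   8  10  11  16  19  21  21  21
  5   0  11  16  19  21  22  27  30  32  32
  6   0  11  16  19  21  22  27  30  32  32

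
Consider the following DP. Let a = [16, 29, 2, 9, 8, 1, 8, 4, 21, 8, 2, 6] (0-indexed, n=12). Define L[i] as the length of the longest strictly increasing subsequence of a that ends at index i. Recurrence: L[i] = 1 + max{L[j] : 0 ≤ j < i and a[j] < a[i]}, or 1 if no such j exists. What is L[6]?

   i    0    1    2    3    4    5    6    7    8    9   10   11
a[i]   16   29    2    9    8    1    8    4   21    8    2    6
L[i]    1    2    1    2    2    1    2    2    3    3    2    3

2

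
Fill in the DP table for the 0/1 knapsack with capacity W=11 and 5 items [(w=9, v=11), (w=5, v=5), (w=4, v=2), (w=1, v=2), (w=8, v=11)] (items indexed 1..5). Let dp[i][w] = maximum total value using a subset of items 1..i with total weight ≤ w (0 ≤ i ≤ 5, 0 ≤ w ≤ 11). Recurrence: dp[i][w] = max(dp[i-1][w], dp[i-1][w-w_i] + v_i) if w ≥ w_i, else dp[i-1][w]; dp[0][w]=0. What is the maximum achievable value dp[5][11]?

13

i\w   0   1   2   3   4   5   6   7   8   9  10  11
  0   0   0   0   0   0   0   0   0   0   0   0   0
  1   0   0   0   0   0   0   0   0   0  11  11  11
  2   0   0   0   0   0   5   5   5   5  11  11  11
  3   0   0   0   0   2   5   5   5   5  11  11  11
  4   0   2   2   2   2   5   7   7   7  11  13  13
  5   0   2   2   2   2   5   7   7  11  13  13  13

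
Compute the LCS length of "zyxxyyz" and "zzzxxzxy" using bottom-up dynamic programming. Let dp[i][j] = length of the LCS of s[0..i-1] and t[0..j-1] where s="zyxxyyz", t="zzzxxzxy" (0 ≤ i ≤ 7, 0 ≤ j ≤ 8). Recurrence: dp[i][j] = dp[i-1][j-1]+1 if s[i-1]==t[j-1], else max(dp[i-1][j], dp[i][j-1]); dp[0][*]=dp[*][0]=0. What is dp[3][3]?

1

   ''  z  z  z  x  x  z  x  y
''  0  0  0  0  0  0  0  0  0
 z  0  1  1  1  1  1  1  1  1
 y  0  1  1  1  1  1  1  1  2
 x  0  1  1  1  2  2  2  2  2
 x  0  1  1  1  2  3  3  3  3
 y  0  1  1  1  2  3  3  3  4
 y  0  1  1  1  2  3  3  3  4
 z  0  1  2  2  2  3  4  4  4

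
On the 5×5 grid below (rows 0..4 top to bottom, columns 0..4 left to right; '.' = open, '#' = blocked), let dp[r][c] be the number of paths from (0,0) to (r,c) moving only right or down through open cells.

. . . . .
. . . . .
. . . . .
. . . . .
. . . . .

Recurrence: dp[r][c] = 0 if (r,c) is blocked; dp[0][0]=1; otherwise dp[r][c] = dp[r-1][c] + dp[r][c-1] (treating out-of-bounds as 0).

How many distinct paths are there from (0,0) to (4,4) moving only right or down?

r\c   0   1   2   3   4
  0   1   1   1   1   1
  1   1   2   3   4   5
  2   1   3   6  10  15
  3   1   4  10  20  35
  4   1   5  15  35  70

70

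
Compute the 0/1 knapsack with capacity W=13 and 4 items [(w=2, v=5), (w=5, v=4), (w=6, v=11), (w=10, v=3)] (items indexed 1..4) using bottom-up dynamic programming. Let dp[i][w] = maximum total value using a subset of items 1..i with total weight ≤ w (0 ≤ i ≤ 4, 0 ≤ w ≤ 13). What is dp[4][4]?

i\w   0   1   2   3   4   5   6   7   8   9  10  11  12  13
  0   0   0   0   0   0   0   0   0   0   0   0   0   0   0
  1   0   0   5   5   5   5   5   5   5   5   5   5   5   5
  2   0   0   5   5   5   5   5   9   9   9   9   9   9   9
  3   0   0   5   5   5   5  11  11  16  16  16  16  16  20
  4   0   0   5   5   5   5  11  11  16  16  16  16  16  20

5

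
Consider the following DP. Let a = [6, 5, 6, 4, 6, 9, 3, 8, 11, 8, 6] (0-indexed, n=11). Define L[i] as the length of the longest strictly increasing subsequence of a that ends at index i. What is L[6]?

1

   i    0    1    2    3    4    5    6    7    8    9   10
a[i]    6    5    6    4    6    9    3    8   11    8    6
L[i]    1    1    2    1    2    3    1    3    4    3    2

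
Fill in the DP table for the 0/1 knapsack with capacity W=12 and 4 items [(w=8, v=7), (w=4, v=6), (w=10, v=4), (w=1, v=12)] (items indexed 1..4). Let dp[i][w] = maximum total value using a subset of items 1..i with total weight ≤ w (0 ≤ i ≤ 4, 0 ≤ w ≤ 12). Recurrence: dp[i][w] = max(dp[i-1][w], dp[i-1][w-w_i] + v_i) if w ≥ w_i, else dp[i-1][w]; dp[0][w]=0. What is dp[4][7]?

18

i\w   0   1   2   3   4   5   6   7   8   9  10  11  12
  0   0   0   0   0   0   0   0   0   0   0   0   0   0
  1   0   0   0   0   0   0   0   0   7   7   7   7   7
  2   0   0   0   0   6   6   6   6   7   7   7   7  13
  3   0   0   0   0   6   6   6   6   7   7   7   7  13
  4   0  12  12  12  12  18  18  18  18  19  19  19  19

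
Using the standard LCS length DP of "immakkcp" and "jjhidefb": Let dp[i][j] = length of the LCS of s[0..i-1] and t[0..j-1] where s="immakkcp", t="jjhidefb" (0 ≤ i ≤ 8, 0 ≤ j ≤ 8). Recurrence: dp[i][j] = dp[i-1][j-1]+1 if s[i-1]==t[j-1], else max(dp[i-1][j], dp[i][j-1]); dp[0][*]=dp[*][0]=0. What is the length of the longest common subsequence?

   ''  j  j  h  i  d  e  f  b
''  0  0  0  0  0  0  0  0  0
 i  0  0  0  0  1  1  1  1  1
 m  0  0  0  0  1  1  1  1  1
 m  0  0  0  0  1  1  1  1  1
 a  0  0  0  0  1  1  1  1  1
 k  0  0  0  0  1  1  1  1  1
 k  0  0  0  0  1  1  1  1  1
 c  0  0  0  0  1  1  1  1  1
 p  0  0  0  0  1  1  1  1  1

1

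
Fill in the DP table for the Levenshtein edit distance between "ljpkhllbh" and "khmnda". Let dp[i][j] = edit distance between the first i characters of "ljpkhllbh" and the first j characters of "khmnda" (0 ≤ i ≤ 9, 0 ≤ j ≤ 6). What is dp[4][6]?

   ''  k  h  m  n  d  a
''  0  1  2  3  4  5  6
 l  1  1  2  3  4  5  6
 j  2  2  2  3  4  5  6
 p  3  3  3  3  4  5  6
 k  4  3  4  4  4  5  6
 h  5  4  3  4  5  5  6
 l  6  5  4  4  5  6  6
 l  7  6  5  5  5  6  7
 b  8  7  6  6  6  6  7
 h  9  8  7  7  7  7  7

6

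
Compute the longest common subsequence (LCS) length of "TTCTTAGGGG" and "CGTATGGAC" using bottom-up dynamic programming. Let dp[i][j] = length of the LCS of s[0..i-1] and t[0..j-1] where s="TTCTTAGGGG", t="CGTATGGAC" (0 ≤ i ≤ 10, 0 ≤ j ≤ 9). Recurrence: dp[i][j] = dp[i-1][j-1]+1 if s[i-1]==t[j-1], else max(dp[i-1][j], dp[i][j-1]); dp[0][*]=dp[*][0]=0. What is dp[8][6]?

   ''  C  G  T  A  T  G  G  A  C
''  0  0  0  0  0  0  0  0  0  0
 T  0  0  0  1  1  1  1  1  1  1
 T  0  0  0  1  1  2  2  2  2  2
 C  0  1  1  1  1  2  2  2  2  3
 T  0  1  1  2  2  2  2  2  2  3
 T  0  1  1  2  2  3  3  3  3  3
 A  0  1  1  2  3  3  3  3  4  4
 G  0  1  2  2  3  3  4  4  4  4
 G  0  1  2  2  3  3  4  5  5  5
 G  0  1  2  2  3  3  4  5  5  5
 G  0  1  2  2  3  3  4  5  5  5

4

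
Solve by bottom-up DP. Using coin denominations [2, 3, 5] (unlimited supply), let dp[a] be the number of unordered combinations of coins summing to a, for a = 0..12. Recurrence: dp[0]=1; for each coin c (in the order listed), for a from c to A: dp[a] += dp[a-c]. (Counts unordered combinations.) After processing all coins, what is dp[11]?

after  coin     0     1     2     3     4     5     6     7     8     9    10    11    12
          2     1     0     1     0     1     0     1     0     1     0     1     0     1
          3     1     0     1     1     1     1     2     1     2     2     2     2     3
          5     1     0     1     1     1     2     2     2     3     3     4     4     5

4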